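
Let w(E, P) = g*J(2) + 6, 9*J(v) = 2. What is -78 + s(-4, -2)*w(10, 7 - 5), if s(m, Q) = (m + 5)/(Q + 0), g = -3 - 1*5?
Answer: -721/9 ≈ -80.111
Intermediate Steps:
J(v) = 2/9 (J(v) = (⅑)*2 = 2/9)
g = -8 (g = -3 - 5 = -8)
w(E, P) = 38/9 (w(E, P) = -8*2/9 + 6 = -16/9 + 6 = 38/9)
s(m, Q) = (5 + m)/Q
-78 + s(-4, -2)*w(10, 7 - 5) = -78 + ((5 - 4)/(-2))*(38/9) = -78 - ½*1*(38/9) = -78 - ½*38/9 = -78 - 19/9 = -721/9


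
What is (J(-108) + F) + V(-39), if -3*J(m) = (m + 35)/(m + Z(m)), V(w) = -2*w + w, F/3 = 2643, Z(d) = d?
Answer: 5163191/648 ≈ 7967.9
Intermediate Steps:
F = 7929 (F = 3*2643 = 7929)
V(w) = -w
J(m) = -(35 + m)/(6*m) (J(m) = -(m + 35)/(3*(m + m)) = -(35 + m)/(3*(2*m)) = -(35 + m)*1/(2*m)/3 = -(35 + m)/(6*m))
(J(-108) + F) + V(-39) = ((⅙)*(-35 - 1*(-108))/(-108) + 7929) - 1*(-39) = ((⅙)*(-1/108)*(-35 + 108) + 7929) + 39 = ((⅙)*(-1/108)*73 + 7929) + 39 = (-73/648 + 7929) + 39 = 5137919/648 + 39 = 5163191/648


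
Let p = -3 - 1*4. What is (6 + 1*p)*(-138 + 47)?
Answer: 91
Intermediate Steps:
p = -7 (p = -3 - 4 = -7)
(6 + 1*p)*(-138 + 47) = (6 + 1*(-7))*(-138 + 47) = (6 - 7)*(-91) = -1*(-91) = 91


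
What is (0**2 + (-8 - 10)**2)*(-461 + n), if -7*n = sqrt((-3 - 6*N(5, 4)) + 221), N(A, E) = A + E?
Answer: -149364 - 648*sqrt(41)/7 ≈ -1.4996e+5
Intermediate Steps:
n = -2*sqrt(41)/7 (n = -sqrt((-3 - 6*(5 + 4)) + 221)/7 = -sqrt((-3 - 6*9) + 221)/7 = -sqrt((-3 - 54) + 221)/7 = -sqrt(-57 + 221)/7 = -2*sqrt(41)/7 ≈ -1.8295)
(0**2 + (-8 - 10)**2)*(-461 + n) = (0**2 + (-8 - 10)**2)*(-461 - 2*sqrt(41)/7) = (0 + (-18)**2)*(-461 - 2*sqrt(41)/7) = (0 + 324)*(-461 - 2*sqrt(41)/7) = 324*(-461 - 2*sqrt(41)/7) = -149364 - 648*sqrt(41)/7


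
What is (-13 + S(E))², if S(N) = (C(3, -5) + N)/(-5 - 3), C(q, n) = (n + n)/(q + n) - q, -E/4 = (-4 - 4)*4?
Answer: 13689/16 ≈ 855.56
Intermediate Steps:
E = 128 (E = -4*(-4 - 4)*4 = -(-32)*4 = -4*(-32) = 128)
C(q, n) = -q + 2*n/(n + q) (C(q, n) = (2*n)/(n + q) - q = 2*n/(n + q) - q = -q + 2*n/(n + q))
S(N) = -¼ - N/8 (S(N) = ((-1*3² + 2*(-5) - 1*(-5)*3)/(-5 + 3) + N)/(-5 - 3) = ((-1*9 - 10 + 15)/(-2) + N)/(-8) = (-(-9 - 10 + 15)/2 + N)*(-⅛) = (-½*(-4) + N)*(-⅛) = (2 + N)*(-⅛) = -¼ - N/8)
(-13 + S(E))² = (-13 + (-¼ - ⅛*128))² = (-13 + (-¼ - 16))² = (-13 - 65/4)² = (-117/4)² = 13689/16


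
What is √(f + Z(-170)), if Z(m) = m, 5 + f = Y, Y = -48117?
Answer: 2*I*√12073 ≈ 219.75*I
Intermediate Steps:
f = -48122 (f = -5 - 48117 = -48122)
√(f + Z(-170)) = √(-48122 - 170) = √(-48292) = 2*I*√12073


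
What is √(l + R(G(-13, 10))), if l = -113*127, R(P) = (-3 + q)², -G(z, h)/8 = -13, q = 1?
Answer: I*√14347 ≈ 119.78*I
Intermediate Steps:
G(z, h) = 104 (G(z, h) = -8*(-13) = 104)
R(P) = 4 (R(P) = (-3 + 1)² = (-2)² = 4)
l = -14351
√(l + R(G(-13, 10))) = √(-14351 + 4) = √(-14347) = I*√14347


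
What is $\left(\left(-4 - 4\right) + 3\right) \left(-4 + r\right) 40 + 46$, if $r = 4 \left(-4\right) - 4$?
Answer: $4846$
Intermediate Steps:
$r = -20$ ($r = -16 - 4 = -20$)
$\left(\left(-4 - 4\right) + 3\right) \left(-4 + r\right) 40 + 46 = \left(\left(-4 - 4\right) + 3\right) \left(-4 - 20\right) 40 + 46 = \left(-8 + 3\right) \left(-24\right) 40 + 46 = \left(-5\right) \left(-24\right) 40 + 46 = 120 \cdot 40 + 46 = 4800 + 46 = 4846$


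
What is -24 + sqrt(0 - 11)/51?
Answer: -24 + I*sqrt(11)/51 ≈ -24.0 + 0.065032*I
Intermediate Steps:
-24 + sqrt(0 - 11)/51 = -24 + sqrt(-11)/51 = -24 + (I*sqrt(11))/51 = -24 + I*sqrt(11)/51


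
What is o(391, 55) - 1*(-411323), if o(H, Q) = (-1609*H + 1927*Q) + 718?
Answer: -111093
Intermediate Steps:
o(H, Q) = 718 - 1609*H + 1927*Q
o(391, 55) - 1*(-411323) = (718 - 1609*391 + 1927*55) - 1*(-411323) = (718 - 629119 + 105985) + 411323 = -522416 + 411323 = -111093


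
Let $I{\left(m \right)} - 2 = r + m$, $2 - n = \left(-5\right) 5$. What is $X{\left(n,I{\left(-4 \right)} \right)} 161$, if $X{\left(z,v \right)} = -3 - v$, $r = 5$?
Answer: $-966$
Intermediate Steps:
$n = 27$ ($n = 2 - \left(-5\right) 5 = 2 - -25 = 2 + 25 = 27$)
$I{\left(m \right)} = 7 + m$ ($I{\left(m \right)} = 2 + \left(5 + m\right) = 7 + m$)
$X{\left(n,I{\left(-4 \right)} \right)} 161 = \left(-3 - \left(7 - 4\right)\right) 161 = \left(-3 - 3\right) 161 = \left(-6\right) 161 = -966$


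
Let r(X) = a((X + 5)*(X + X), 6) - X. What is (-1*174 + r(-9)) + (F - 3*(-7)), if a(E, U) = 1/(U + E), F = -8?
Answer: -11855/78 ≈ -151.99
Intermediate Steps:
a(E, U) = 1/(E + U)
r(X) = 1/(6 + 2*X*(5 + X)) - X (r(X) = 1/((X + 5)*(X + X) + 6) - X = 1/((5 + X)*(2*X) + 6) - X = 1/(2*X*(5 + X) + 6) - X = 1/(6 + 2*X*(5 + X)) - X)
(-1*174 + r(-9)) + (F - 3*(-7)) = (-1*174 + (½ - 1*(-9)*(3 - 9*(5 - 9)))/(3 - 9*(5 - 9))) + (-8 - 3*(-7)) = (-174 + (½ - 1*(-9)*(3 - 9*(-4)))/(3 - 9*(-4))) + (-8 + 21) = (-174 + (½ - 1*(-9)*(3 + 36))/(3 + 36)) + 13 = (-174 + (½ - 1*(-9)*39)/39) + 13 = (-174 + (½ + 351)/39) + 13 = (-174 + (1/39)*(703/2)) + 13 = (-174 + 703/78) + 13 = -12869/78 + 13 = -11855/78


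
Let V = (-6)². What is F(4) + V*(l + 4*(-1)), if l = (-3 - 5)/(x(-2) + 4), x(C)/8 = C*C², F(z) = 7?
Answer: -661/5 ≈ -132.20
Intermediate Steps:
x(C) = 8*C³ (x(C) = 8*(C*C²) = 8*C³)
l = 2/15 (l = (-3 - 5)/(8*(-2)³ + 4) = -8/(8*(-8) + 4) = -8/(-64 + 4) = -8/(-60) = -8*(-1/60) = 2/15 ≈ 0.13333)
V = 36
F(4) + V*(l + 4*(-1)) = 7 + 36*(2/15 + 4*(-1)) = 7 + 36*(2/15 - 4) = 7 + 36*(-58/15) = 7 - 696/5 = -661/5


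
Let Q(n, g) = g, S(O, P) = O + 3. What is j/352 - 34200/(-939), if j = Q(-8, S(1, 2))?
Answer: 1003513/27544 ≈ 36.433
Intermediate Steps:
S(O, P) = 3 + O
j = 4 (j = 3 + 1 = 4)
j/352 - 34200/(-939) = 4/352 - 34200/(-939) = 4*(1/352) - 34200*(-1/939) = 1/88 + 11400/313 = 1003513/27544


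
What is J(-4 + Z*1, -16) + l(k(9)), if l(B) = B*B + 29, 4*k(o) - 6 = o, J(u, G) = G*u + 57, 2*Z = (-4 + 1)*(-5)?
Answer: 705/16 ≈ 44.063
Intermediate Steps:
Z = 15/2 (Z = ((-4 + 1)*(-5))/2 = (-3*(-5))/2 = (1/2)*15 = 15/2 ≈ 7.5000)
J(u, G) = 57 + G*u
k(o) = 3/2 + o/4
l(B) = 29 + B**2 (l(B) = B**2 + 29 = 29 + B**2)
J(-4 + Z*1, -16) + l(k(9)) = (57 - 16*(-4 + (15/2)*1)) + (29 + (3/2 + (1/4)*9)**2) = (57 - 16*(-4 + 15/2)) + (29 + (3/2 + 9/4)**2) = (57 - 16*7/2) + (29 + (15/4)**2) = (57 - 56) + (29 + 225/16) = 1 + 689/16 = 705/16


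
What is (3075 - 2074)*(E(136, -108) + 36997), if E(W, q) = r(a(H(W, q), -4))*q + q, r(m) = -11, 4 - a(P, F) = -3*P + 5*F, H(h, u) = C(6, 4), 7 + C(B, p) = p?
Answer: 38115077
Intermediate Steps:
C(B, p) = -7 + p
H(h, u) = -3 (H(h, u) = -7 + 4 = -3)
a(P, F) = 4 - 5*F + 3*P (a(P, F) = 4 - (-3*P + 5*F) = 4 + (-5*F + 3*P) = 4 - 5*F + 3*P)
E(W, q) = -10*q (E(W, q) = -11*q + q = -10*q)
(3075 - 2074)*(E(136, -108) + 36997) = (3075 - 2074)*(-10*(-108) + 36997) = 1001*(1080 + 36997) = 1001*38077 = 38115077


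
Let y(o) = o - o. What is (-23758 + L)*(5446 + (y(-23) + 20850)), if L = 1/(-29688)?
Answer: -2318411508935/3711 ≈ -6.2474e+8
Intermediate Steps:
y(o) = 0
L = -1/29688 ≈ -3.3684e-5
(-23758 + L)*(5446 + (y(-23) + 20850)) = (-23758 - 1/29688)*(5446 + (0 + 20850)) = -705327505*(5446 + 20850)/29688 = -705327505/29688*26296 = -2318411508935/3711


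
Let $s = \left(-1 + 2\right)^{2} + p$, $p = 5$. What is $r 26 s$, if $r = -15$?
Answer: $-2340$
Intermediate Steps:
$s = 6$ ($s = \left(-1 + 2\right)^{2} + 5 = 1^{2} + 5 = 1 + 5 = 6$)
$r 26 s = \left(-15\right) 26 \cdot 6 = \left(-390\right) 6 = -2340$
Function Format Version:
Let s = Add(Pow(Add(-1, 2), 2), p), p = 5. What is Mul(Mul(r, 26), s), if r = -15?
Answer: -2340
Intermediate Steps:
s = 6 (s = Add(Pow(Add(-1, 2), 2), 5) = Add(Pow(1, 2), 5) = Add(1, 5) = 6)
Mul(Mul(r, 26), s) = Mul(Mul(-15, 26), 6) = Mul(-390, 6) = -2340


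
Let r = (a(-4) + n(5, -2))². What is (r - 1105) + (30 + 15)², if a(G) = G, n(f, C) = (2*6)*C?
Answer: 1704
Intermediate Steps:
n(f, C) = 12*C
r = 784 (r = (-4 + 12*(-2))² = (-4 - 24)² = (-28)² = 784)
(r - 1105) + (30 + 15)² = (784 - 1105) + (30 + 15)² = -321 + 45² = -321 + 2025 = 1704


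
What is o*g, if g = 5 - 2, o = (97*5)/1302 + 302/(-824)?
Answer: 1609/89404 ≈ 0.017997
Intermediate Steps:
o = 1609/268212 (o = 485*(1/1302) + 302*(-1/824) = 485/1302 - 151/412 = 1609/268212 ≈ 0.0059990)
g = 3
o*g = (1609/268212)*3 = 1609/89404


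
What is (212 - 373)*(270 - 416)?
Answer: 23506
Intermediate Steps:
(212 - 373)*(270 - 416) = -161*(-146) = 23506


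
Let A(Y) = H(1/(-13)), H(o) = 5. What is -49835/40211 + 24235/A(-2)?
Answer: 194852882/40211 ≈ 4845.8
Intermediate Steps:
A(Y) = 5
-49835/40211 + 24235/A(-2) = -49835/40211 + 24235/5 = -49835*1/40211 + 24235*(⅕) = -49835/40211 + 4847 = 194852882/40211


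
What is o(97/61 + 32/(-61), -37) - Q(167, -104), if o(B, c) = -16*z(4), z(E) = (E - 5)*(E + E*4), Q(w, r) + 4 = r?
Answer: 428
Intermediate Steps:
Q(w, r) = -4 + r
z(E) = 5*E*(-5 + E) (z(E) = (-5 + E)*(E + 4*E) = (-5 + E)*(5*E) = 5*E*(-5 + E))
o(B, c) = 320 (o(B, c) = -80*4*(-5 + 4) = -80*4*(-1) = -16*(-20) = 320)
o(97/61 + 32/(-61), -37) - Q(167, -104) = 320 - (-4 - 104) = 320 - 1*(-108) = 320 + 108 = 428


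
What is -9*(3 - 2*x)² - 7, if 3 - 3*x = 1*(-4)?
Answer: -32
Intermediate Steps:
x = 7/3 (x = 1 - (-4)/3 = 1 - ⅓*(-4) = 1 + 4/3 = 7/3 ≈ 2.3333)
-9*(3 - 2*x)² - 7 = -9*(3 - 2*7/3)² - 7 = -9*(3 - 14/3)² - 7 = -9*(-5/3)² - 7 = -9*25/9 - 7 = -25 - 7 = -32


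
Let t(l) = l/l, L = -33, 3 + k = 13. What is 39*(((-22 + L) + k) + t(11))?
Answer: -1716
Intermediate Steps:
k = 10 (k = -3 + 13 = 10)
t(l) = 1
39*(((-22 + L) + k) + t(11)) = 39*(((-22 - 33) + 10) + 1) = 39*((-55 + 10) + 1) = 39*(-45 + 1) = 39*(-44) = -1716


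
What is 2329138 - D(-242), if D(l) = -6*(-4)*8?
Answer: 2328946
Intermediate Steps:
D(l) = 192 (D(l) = 24*8 = 192)
2329138 - D(-242) = 2329138 - 1*192 = 2329138 - 192 = 2328946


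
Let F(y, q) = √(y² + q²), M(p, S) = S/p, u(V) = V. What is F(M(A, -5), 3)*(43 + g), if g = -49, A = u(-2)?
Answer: -3*√61 ≈ -23.431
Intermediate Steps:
A = -2
F(y, q) = √(q² + y²)
F(M(A, -5), 3)*(43 + g) = √(3² + (-5/(-2))²)*(43 - 49) = √(9 + (-5*(-½))²)*(-6) = √(9 + (5/2)²)*(-6) = √(9 + 25/4)*(-6) = √(61/4)*(-6) = (√61/2)*(-6) = -3*√61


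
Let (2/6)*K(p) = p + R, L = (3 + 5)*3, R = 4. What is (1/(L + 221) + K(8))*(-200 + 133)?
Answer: -591007/245 ≈ -2412.3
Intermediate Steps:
L = 24 (L = 8*3 = 24)
K(p) = 12 + 3*p (K(p) = 3*(p + 4) = 3*(4 + p) = 12 + 3*p)
(1/(L + 221) + K(8))*(-200 + 133) = (1/(24 + 221) + (12 + 3*8))*(-200 + 133) = (1/245 + (12 + 24))*(-67) = (1/245 + 36)*(-67) = (8821/245)*(-67) = -591007/245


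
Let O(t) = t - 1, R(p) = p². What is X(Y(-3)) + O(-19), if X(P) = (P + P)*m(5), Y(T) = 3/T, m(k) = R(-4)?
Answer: -52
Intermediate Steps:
O(t) = -1 + t
m(k) = 16 (m(k) = (-4)² = 16)
X(P) = 32*P (X(P) = (P + P)*16 = (2*P)*16 = 32*P)
X(Y(-3)) + O(-19) = 32*(3/(-3)) + (-1 - 19) = 32*(3*(-⅓)) - 20 = 32*(-1) - 20 = -32 - 20 = -52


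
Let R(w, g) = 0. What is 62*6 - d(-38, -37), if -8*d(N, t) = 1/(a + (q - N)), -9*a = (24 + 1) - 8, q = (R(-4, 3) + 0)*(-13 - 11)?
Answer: 967209/2600 ≈ 372.00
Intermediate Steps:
q = 0 (q = (0 + 0)*(-13 - 11) = 0*(-24) = 0)
a = -17/9 (a = -((24 + 1) - 8)/9 = -(25 - 8)/9 = -⅑*17 = -17/9 ≈ -1.8889)
d(N, t) = -1/(8*(-17/9 - N)) (d(N, t) = -1/(8*(-17/9 + (0 - N))) = -1/(8*(-17/9 - N)))
62*6 - d(-38, -37) = 62*6 - 9/(8*(17 + 9*(-38))) = 372 - 9/(8*(17 - 342)) = 372 - 9/(8*(-325)) = 372 - 9*(-1)/(8*325) = 372 - 1*(-9/2600) = 372 + 9/2600 = 967209/2600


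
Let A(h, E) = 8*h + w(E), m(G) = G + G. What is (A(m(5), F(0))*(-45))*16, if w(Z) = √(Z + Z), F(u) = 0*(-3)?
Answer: -57600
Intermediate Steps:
F(u) = 0
w(Z) = √2*√Z (w(Z) = √(2*Z) = √2*√Z)
m(G) = 2*G
A(h, E) = 8*h + √2*√E
(A(m(5), F(0))*(-45))*16 = ((8*(2*5) + √2*√0)*(-45))*16 = ((8*10 + √2*0)*(-45))*16 = ((80 + 0)*(-45))*16 = (80*(-45))*16 = -3600*16 = -57600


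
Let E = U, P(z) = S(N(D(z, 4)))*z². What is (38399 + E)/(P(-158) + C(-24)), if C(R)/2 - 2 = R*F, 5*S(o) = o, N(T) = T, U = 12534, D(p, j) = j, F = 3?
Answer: 254665/99156 ≈ 2.5683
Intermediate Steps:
S(o) = o/5
P(z) = 4*z²/5 (P(z) = ((⅕)*4)*z² = 4*z²/5)
C(R) = 4 + 6*R (C(R) = 4 + 2*(R*3) = 4 + 2*(3*R) = 4 + 6*R)
E = 12534
(38399 + E)/(P(-158) + C(-24)) = (38399 + 12534)/((⅘)*(-158)² + (4 + 6*(-24))) = 50933/((⅘)*24964 + (4 - 144)) = 50933/(99856/5 - 140) = 50933/(99156/5) = 50933*(5/99156) = 254665/99156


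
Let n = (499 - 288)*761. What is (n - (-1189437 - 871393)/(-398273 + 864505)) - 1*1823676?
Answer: -387695354765/233116 ≈ -1.6631e+6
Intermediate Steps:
n = 160571 (n = 211*761 = 160571)
(n - (-1189437 - 871393)/(-398273 + 864505)) - 1*1823676 = (160571 - (-1189437 - 871393)/(-398273 + 864505)) - 1*1823676 = (160571 - (-2060830)/466232) - 1823676 = (160571 - 1*(-1030415/233116)) - 1823676 = (160571 + 1030415/233116) - 1823676 = 37432699651/233116 - 1823676 = -387695354765/233116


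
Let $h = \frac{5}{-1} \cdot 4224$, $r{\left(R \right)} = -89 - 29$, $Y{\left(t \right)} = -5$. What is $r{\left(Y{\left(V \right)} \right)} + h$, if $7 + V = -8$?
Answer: $-21238$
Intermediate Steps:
$V = -15$ ($V = -7 - 8 = -15$)
$r{\left(R \right)} = -118$ ($r{\left(R \right)} = -89 - 29 = -118$)
$h = -21120$ ($h = 5 \left(-1\right) 4224 = \left(-5\right) 4224 = -21120$)
$r{\left(Y{\left(V \right)} \right)} + h = -118 - 21120 = -21238$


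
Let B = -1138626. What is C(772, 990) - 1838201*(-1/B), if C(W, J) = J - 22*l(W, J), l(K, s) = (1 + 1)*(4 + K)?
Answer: -37751844605/1138626 ≈ -33156.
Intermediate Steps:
l(K, s) = 8 + 2*K (l(K, s) = 2*(4 + K) = 8 + 2*K)
C(W, J) = -176 + J - 44*W (C(W, J) = J - 22*(8 + 2*W) = J + (-176 - 44*W) = -176 + J - 44*W)
C(772, 990) - 1838201*(-1/B) = (-176 + 990 - 44*772) - 1838201/((-1*(-1138626))) = (-176 + 990 - 33968) - 1838201/1138626 = -33154 - 1838201*1/1138626 = -33154 - 1838201/1138626 = -37751844605/1138626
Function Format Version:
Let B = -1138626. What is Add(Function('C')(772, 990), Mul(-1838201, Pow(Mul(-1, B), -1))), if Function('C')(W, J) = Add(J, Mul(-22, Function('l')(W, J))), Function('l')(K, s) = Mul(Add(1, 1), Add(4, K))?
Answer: Rational(-37751844605, 1138626) ≈ -33156.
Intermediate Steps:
Function('l')(K, s) = Add(8, Mul(2, K)) (Function('l')(K, s) = Mul(2, Add(4, K)) = Add(8, Mul(2, K)))
Function('C')(W, J) = Add(-176, J, Mul(-44, W)) (Function('C')(W, J) = Add(J, Mul(-22, Add(8, Mul(2, W)))) = Add(J, Add(-176, Mul(-44, W))) = Add(-176, J, Mul(-44, W)))
Add(Function('C')(772, 990), Mul(-1838201, Pow(Mul(-1, B), -1))) = Add(Add(-176, 990, Mul(-44, 772)), Mul(-1838201, Pow(Mul(-1, -1138626), -1))) = Add(Add(-176, 990, -33968), Mul(-1838201, Pow(1138626, -1))) = Add(-33154, Mul(-1838201, Rational(1, 1138626))) = Add(-33154, Rational(-1838201, 1138626)) = Rational(-37751844605, 1138626)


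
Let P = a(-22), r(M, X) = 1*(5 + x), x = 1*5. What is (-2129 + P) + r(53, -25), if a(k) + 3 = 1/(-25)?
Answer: -53051/25 ≈ -2122.0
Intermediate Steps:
x = 5
a(k) = -76/25 (a(k) = -3 + 1/(-25) = -3 - 1/25 = -76/25)
r(M, X) = 10 (r(M, X) = 1*(5 + 5) = 1*10 = 10)
P = -76/25 ≈ -3.0400
(-2129 + P) + r(53, -25) = (-2129 - 76/25) + 10 = -53301/25 + 10 = -53051/25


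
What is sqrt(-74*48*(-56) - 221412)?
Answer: 150*I ≈ 150.0*I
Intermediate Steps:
sqrt(-74*48*(-56) - 221412) = sqrt(-3552*(-56) - 221412) = sqrt(198912 - 221412) = sqrt(-22500) = 150*I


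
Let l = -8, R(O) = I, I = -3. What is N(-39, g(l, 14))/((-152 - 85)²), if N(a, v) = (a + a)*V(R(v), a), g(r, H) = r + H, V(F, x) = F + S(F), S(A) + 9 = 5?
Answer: 182/18723 ≈ 0.0097207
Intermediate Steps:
S(A) = -4 (S(A) = -9 + 5 = -4)
R(O) = -3
V(F, x) = -4 + F (V(F, x) = F - 4 = -4 + F)
g(r, H) = H + r
N(a, v) = -14*a (N(a, v) = (a + a)*(-4 - 3) = (2*a)*(-7) = -14*a)
N(-39, g(l, 14))/((-152 - 85)²) = (-14*(-39))/((-152 - 85)²) = 546/((-237)²) = 546/56169 = 546*(1/56169) = 182/18723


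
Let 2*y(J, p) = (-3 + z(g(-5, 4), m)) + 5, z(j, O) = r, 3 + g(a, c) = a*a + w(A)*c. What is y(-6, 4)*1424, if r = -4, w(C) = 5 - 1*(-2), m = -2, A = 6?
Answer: -1424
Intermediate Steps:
w(C) = 7 (w(C) = 5 + 2 = 7)
g(a, c) = -3 + a² + 7*c (g(a, c) = -3 + (a*a + 7*c) = -3 + (a² + 7*c) = -3 + a² + 7*c)
z(j, O) = -4
y(J, p) = -1 (y(J, p) = ((-3 - 4) + 5)/2 = (-7 + 5)/2 = (½)*(-2) = -1)
y(-6, 4)*1424 = -1*1424 = -1424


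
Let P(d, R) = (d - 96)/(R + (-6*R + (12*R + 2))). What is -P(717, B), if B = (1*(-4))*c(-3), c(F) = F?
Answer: -621/86 ≈ -7.2209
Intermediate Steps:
B = 12 (B = (1*(-4))*(-3) = -4*(-3) = 12)
P(d, R) = (-96 + d)/(2 + 7*R) (P(d, R) = (-96 + d)/(R + (-6*R + (2 + 12*R))) = (-96 + d)/(R + (2 + 6*R)) = (-96 + d)/(2 + 7*R))
-P(717, B) = -(-96 + 717)/(2 + 7*12) = -621/(2 + 84) = -621/86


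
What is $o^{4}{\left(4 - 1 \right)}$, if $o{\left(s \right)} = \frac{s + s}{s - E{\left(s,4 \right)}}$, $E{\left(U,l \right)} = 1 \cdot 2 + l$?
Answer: $16$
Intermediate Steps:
$E{\left(U,l \right)} = 2 + l$
$o{\left(s \right)} = \frac{2 s}{-6 + s}$ ($o{\left(s \right)} = \frac{s + s}{s - \left(2 + 4\right)} = \frac{2 s}{s - 6} = \frac{2 s}{-6 + s}$)
$o^{4}{\left(4 - 1 \right)} = \left(\frac{2 \left(4 - 1\right)}{-6 + \left(4 - 1\right)}\right)^{4} = \left(2 \cdot 3 \frac{1}{-6 + 3}\right)^{4} = \left(2 \cdot 3 \frac{1}{-3}\right)^{4} = \left(2 \cdot 3 \left(- \frac{1}{3}\right)\right)^{4} = \left(-2\right)^{4} = 16$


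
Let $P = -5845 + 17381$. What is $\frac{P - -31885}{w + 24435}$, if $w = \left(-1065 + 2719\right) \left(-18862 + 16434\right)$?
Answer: $- \frac{6203}{570211} \approx -0.010878$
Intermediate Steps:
$P = 11536$
$w = -4015912$ ($w = 1654 \left(-2428\right) = -4015912$)
$\frac{P - -31885}{w + 24435} = \frac{11536 - -31885}{-4015912 + 24435} = \frac{11536 + 31885}{-3991477} = 43421 \left(- \frac{1}{3991477}\right) = - \frac{6203}{570211}$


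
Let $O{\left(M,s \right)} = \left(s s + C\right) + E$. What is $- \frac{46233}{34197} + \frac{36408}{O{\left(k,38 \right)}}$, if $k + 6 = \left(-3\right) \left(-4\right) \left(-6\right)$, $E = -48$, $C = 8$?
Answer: $\frac{32781479}{1333683} \approx 24.58$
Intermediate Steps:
$k = -78$ ($k = -6 + \left(-3\right) \left(-4\right) \left(-6\right) = -6 + 12 \left(-6\right) = -6 - 72 = -78$)
$O{\left(M,s \right)} = -40 + s^{2}$ ($O{\left(M,s \right)} = \left(s s + 8\right) - 48 = \left(s^{2} + 8\right) - 48 = \left(8 + s^{2}\right) - 48 = -40 + s^{2}$)
$- \frac{46233}{34197} + \frac{36408}{O{\left(k,38 \right)}} = - \frac{46233}{34197} + \frac{36408}{-40 + 38^{2}} = \left(-46233\right) \frac{1}{34197} + \frac{36408}{-40 + 1444} = - \frac{15411}{11399} + \frac{36408}{1404} = - \frac{15411}{11399} + 36408 \cdot \frac{1}{1404} = - \frac{15411}{11399} + \frac{3034}{117} = \frac{32781479}{1333683}$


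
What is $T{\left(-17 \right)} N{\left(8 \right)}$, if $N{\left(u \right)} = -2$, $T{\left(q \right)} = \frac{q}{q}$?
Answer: $-2$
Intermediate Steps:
$T{\left(q \right)} = 1$
$T{\left(-17 \right)} N{\left(8 \right)} = 1 \left(-2\right) = -2$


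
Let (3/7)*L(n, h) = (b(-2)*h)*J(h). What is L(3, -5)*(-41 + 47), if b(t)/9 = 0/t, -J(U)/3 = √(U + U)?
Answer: 0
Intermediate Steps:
J(U) = -3*√2*√U (J(U) = -3*√(U + U) = -3*√2*√U)
b(t) = 0 (b(t) = 9*(0/t) = 9*0 = 0)
L(n, h) = 0 (L(n, h) = 7*((0*h)*(-3*√2*√h))/3 = 7*(0*(-3*√2*√h))/3 = (7/3)*0 = 0)
L(3, -5)*(-41 + 47) = 0*(-41 + 47) = 0*6 = 0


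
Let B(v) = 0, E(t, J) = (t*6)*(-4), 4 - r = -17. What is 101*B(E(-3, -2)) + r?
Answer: 21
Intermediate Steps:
r = 21 (r = 4 - 1*(-17) = 4 + 17 = 21)
E(t, J) = -24*t (E(t, J) = (6*t)*(-4) = -24*t)
101*B(E(-3, -2)) + r = 101*0 + 21 = 0 + 21 = 21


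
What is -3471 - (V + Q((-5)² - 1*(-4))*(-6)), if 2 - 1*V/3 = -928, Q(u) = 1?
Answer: -6255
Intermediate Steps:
V = 2790 (V = 6 - 3*(-928) = 6 + 2784 = 2790)
-3471 - (V + Q((-5)² - 1*(-4))*(-6)) = -3471 - (2790 + 1*(-6)) = -3471 - (2790 - 6) = -3471 - 1*2784 = -3471 - 2784 = -6255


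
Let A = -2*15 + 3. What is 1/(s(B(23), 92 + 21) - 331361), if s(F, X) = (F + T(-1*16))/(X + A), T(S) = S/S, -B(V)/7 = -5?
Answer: -43/14248505 ≈ -3.0179e-6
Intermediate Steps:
A = -27 (A = -30 + 3 = -27)
B(V) = 35 (B(V) = -7*(-5) = 35)
T(S) = 1
s(F, X) = (1 + F)/(-27 + X) (s(F, X) = (F + 1)/(X - 27) = (1 + F)/(-27 + X))
1/(s(B(23), 92 + 21) - 331361) = 1/((1 + 35)/(-27 + (92 + 21)) - 331361) = 1/(36/(-27 + 113) - 331361) = 1/(36/86 - 331361) = 1/((1/86)*36 - 331361) = 1/(18/43 - 331361) = 1/(-14248505/43) = -43/14248505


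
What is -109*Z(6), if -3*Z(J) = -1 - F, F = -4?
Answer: 109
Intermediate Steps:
Z(J) = -1 (Z(J) = -(-1 - 1*(-4))/3 = -(-1 + 4)/3 = -⅓*3 = -1)
-109*Z(6) = -109*(-1) = 109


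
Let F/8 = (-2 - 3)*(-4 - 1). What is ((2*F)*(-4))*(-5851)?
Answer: 9361600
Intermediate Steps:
F = 200 (F = 8*((-2 - 3)*(-4 - 1)) = 8*(-5*(-5)) = 8*25 = 200)
((2*F)*(-4))*(-5851) = ((2*200)*(-4))*(-5851) = (400*(-4))*(-5851) = -1600*(-5851) = 9361600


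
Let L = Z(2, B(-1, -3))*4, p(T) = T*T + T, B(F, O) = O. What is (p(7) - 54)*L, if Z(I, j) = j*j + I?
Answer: 88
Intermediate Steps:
Z(I, j) = I + j² (Z(I, j) = j² + I = I + j²)
p(T) = T + T² (p(T) = T² + T = T + T²)
L = 44 (L = (2 + (-3)²)*4 = (2 + 9)*4 = 11*4 = 44)
(p(7) - 54)*L = (7*(1 + 7) - 54)*44 = (7*8 - 54)*44 = (56 - 54)*44 = 2*44 = 88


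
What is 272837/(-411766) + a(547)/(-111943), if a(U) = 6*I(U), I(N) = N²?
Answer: -769766750855/46094321338 ≈ -16.700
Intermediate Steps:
a(U) = 6*U²
272837/(-411766) + a(547)/(-111943) = 272837/(-411766) + (6*547²)/(-111943) = 272837*(-1/411766) + (6*299209)*(-1/111943) = -272837/411766 + 1795254*(-1/111943) = -272837/411766 - 1795254/111943 = -769766750855/46094321338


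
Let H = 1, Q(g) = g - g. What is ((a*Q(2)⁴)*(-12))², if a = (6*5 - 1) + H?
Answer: 0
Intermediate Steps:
Q(g) = 0
a = 30 (a = (6*5 - 1) + 1 = (30 - 1) + 1 = 29 + 1 = 30)
((a*Q(2)⁴)*(-12))² = ((30*0⁴)*(-12))² = ((30*0)*(-12))² = (0*(-12))² = 0² = 0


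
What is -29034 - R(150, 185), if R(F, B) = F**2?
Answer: -51534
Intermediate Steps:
-29034 - R(150, 185) = -29034 - 1*150**2 = -29034 - 1*22500 = -29034 - 22500 = -51534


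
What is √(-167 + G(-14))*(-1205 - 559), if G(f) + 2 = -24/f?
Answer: -252*I*√8197 ≈ -22815.0*I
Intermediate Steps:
G(f) = -2 - 24/f
√(-167 + G(-14))*(-1205 - 559) = √(-167 + (-2 - 24/(-14)))*(-1205 - 559) = √(-167 + (-2 - 24*(-1/14)))*(-1764) = √(-167 + (-2 + 12/7))*(-1764) = √(-167 - 2/7)*(-1764) = √(-1171/7)*(-1764) = (I*√8197/7)*(-1764) = -252*I*√8197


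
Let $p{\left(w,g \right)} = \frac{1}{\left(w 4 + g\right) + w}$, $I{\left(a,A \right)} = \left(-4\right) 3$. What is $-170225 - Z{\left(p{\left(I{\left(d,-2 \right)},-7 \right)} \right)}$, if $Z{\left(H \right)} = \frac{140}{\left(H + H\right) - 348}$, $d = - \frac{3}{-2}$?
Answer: $- \frac{1984648585}{11659} \approx -1.7022 \cdot 10^{5}$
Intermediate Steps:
$d = \frac{3}{2}$ ($d = \left(-3\right) \left(- \frac{1}{2}\right) = \frac{3}{2} \approx 1.5$)
$I{\left(a,A \right)} = -12$
$p{\left(w,g \right)} = \frac{1}{g + 5 w}$ ($p{\left(w,g \right)} = \frac{1}{\left(4 w + g\right) + w} = \frac{1}{\left(g + 4 w\right) + w} = \frac{1}{g + 5 w}$)
$Z{\left(H \right)} = \frac{140}{-348 + 2 H}$ ($Z{\left(H \right)} = \frac{140}{2 H - 348} = \frac{140}{-348 + 2 H}$)
$-170225 - Z{\left(p{\left(I{\left(d,-2 \right)},-7 \right)} \right)} = -170225 - \frac{70}{-174 + \frac{1}{-7 + 5 \left(-12\right)}} = -170225 - \frac{70}{-174 + \frac{1}{-7 - 60}} = -170225 - \frac{70}{-174 + \frac{1}{-67}} = -170225 - \frac{70}{-174 - \frac{1}{67}} = -170225 - \frac{70}{- \frac{11659}{67}} = -170225 - 70 \left(- \frac{67}{11659}\right) = -170225 - - \frac{4690}{11659} = -170225 + \frac{4690}{11659} = - \frac{1984648585}{11659}$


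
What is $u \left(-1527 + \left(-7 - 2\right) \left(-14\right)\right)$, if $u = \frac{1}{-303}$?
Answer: $\frac{467}{101} \approx 4.6238$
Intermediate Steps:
$u = - \frac{1}{303} \approx -0.0033003$
$u \left(-1527 + \left(-7 - 2\right) \left(-14\right)\right) = - \frac{-1527 + \left(-7 - 2\right) \left(-14\right)}{303} = - \frac{-1527 - -126}{303} = - \frac{-1527 + 126}{303} = \left(- \frac{1}{303}\right) \left(-1401\right) = \frac{467}{101}$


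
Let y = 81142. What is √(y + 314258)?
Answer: 10*√3954 ≈ 628.81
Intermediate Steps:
√(y + 314258) = √(81142 + 314258) = √395400 = 10*√3954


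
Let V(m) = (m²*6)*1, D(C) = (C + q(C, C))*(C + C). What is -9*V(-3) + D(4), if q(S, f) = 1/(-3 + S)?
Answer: -446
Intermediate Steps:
D(C) = 2*C*(C + 1/(-3 + C)) (D(C) = (C + 1/(-3 + C))*(C + C) = (C + 1/(-3 + C))*(2*C) = 2*C*(C + 1/(-3 + C)))
V(m) = 6*m² (V(m) = (6*m²)*1 = 6*m²)
-9*V(-3) + D(4) = -54*(-3)² + 2*4*(1 + 4*(-3 + 4))/(-3 + 4) = -54*9 + 2*4*(1 + 4*1)/1 = -9*54 + 2*4*1*(1 + 4) = -486 + 2*4*1*5 = -486 + 40 = -446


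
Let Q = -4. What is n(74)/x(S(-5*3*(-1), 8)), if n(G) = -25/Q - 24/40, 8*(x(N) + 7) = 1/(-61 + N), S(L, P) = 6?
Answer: -2486/3081 ≈ -0.80688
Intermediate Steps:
x(N) = -7 + 1/(8*(-61 + N))
n(G) = 113/20 (n(G) = -25/(-4) - 24/40 = -25*(-¼) - 24*1/40 = 25/4 - ⅗ = 113/20)
n(74)/x(S(-5*3*(-1), 8)) = 113/(20*(((3417 - 56*6)/(8*(-61 + 6))))) = 113/(20*(((⅛)*(3417 - 336)/(-55)))) = 113/(20*(((⅛)*(-1/55)*3081))) = 113/(20*(-3081/440)) = (113/20)*(-440/3081) = -2486/3081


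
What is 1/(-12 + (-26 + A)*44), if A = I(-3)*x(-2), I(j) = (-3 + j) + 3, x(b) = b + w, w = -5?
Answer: -1/232 ≈ -0.0043103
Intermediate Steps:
x(b) = -5 + b (x(b) = b - 5 = -5 + b)
I(j) = j
A = 21 (A = -3*(-5 - 2) = -3*(-7) = 21)
1/(-12 + (-26 + A)*44) = 1/(-12 + (-26 + 21)*44) = 1/(-12 - 5*44) = 1/(-12 - 220) = 1/(-232) = -1/232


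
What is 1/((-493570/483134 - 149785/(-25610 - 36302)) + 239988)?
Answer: 14955896104/3589256498366927 ≈ 4.1669e-6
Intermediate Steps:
1/((-493570/483134 - 149785/(-25610 - 36302)) + 239988) = 1/((-493570*1/483134 - 149785/(-61912)) + 239988) = 1/((-246785/241567 - 149785*(-1/61912)) + 239988) = 1/((-246785/241567 + 149785/61912) + 239988) = 1/(20904160175/14955896104 + 239988) = 1/(3589256498366927/14955896104) = 14955896104/3589256498366927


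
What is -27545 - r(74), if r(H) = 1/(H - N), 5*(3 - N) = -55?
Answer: -1652701/60 ≈ -27545.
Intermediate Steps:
N = 14 (N = 3 - ⅕*(-55) = 3 + 11 = 14)
r(H) = 1/(-14 + H) (r(H) = 1/(H - 1*14) = 1/(H - 14) = 1/(-14 + H))
-27545 - r(74) = -27545 - 1/(-14 + 74) = -27545 - 1/60 = -1652701/60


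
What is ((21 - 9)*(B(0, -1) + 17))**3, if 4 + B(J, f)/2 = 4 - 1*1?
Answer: 5832000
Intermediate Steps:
B(J, f) = -2 (B(J, f) = -8 + 2*(4 - 1*1) = -8 + 2*(4 - 1) = -8 + 2*3 = -8 + 6 = -2)
((21 - 9)*(B(0, -1) + 17))**3 = ((21 - 9)*(-2 + 17))**3 = (12*15)**3 = 180**3 = 5832000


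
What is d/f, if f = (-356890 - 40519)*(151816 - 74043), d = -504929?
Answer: 504929/30907690157 ≈ 1.6337e-5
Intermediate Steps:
f = -30907690157 (f = -397409*77773 = -30907690157)
d/f = -504929/(-30907690157) = -504929*(-1/30907690157) = 504929/30907690157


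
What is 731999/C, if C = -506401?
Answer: -731999/506401 ≈ -1.4455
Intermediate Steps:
731999/C = 731999/(-506401) = 731999*(-1/506401) = -731999/506401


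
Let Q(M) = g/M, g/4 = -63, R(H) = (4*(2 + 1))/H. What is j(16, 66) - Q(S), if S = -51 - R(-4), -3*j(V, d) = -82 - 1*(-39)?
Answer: 109/12 ≈ 9.0833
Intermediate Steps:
j(V, d) = 43/3 (j(V, d) = -(-82 - 1*(-39))/3 = -(-82 + 39)/3 = -⅓*(-43) = 43/3)
R(H) = 12/H (R(H) = (4*3)/H = 12/H)
S = -48 (S = -51 - 12/(-4) = -51 - 12*(-1)/4 = -51 - 1*(-3) = -51 + 3 = -48)
g = -252 (g = 4*(-63) = -252)
Q(M) = -252/M
j(16, 66) - Q(S) = 43/3 - (-252)/(-48) = 43/3 - (-252)*(-1)/48 = 43/3 - 1*21/4 = 43/3 - 21/4 = 109/12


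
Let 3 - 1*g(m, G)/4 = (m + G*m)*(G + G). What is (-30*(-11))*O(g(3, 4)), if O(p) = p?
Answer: -154440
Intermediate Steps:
g(m, G) = 12 - 8*G*(m + G*m) (g(m, G) = 12 - 4*(m + G*m)*(G + G) = 12 - 4*(m + G*m)*2*G = 12 - 8*G*(m + G*m))
(-30*(-11))*O(g(3, 4)) = (-30*(-11))*(12 - 8*4*3 - 8*3*4²) = 330*(12 - 96 - 8*3*16) = 330*(12 - 96 - 384) = 330*(-468) = -154440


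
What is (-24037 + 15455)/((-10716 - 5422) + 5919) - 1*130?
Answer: -1319888/10219 ≈ -129.16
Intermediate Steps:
(-24037 + 15455)/((-10716 - 5422) + 5919) - 1*130 = -8582/(-16138 + 5919) - 130 = -8582/(-10219) - 130 = -8582*(-1/10219) - 130 = 8582/10219 - 130 = -1319888/10219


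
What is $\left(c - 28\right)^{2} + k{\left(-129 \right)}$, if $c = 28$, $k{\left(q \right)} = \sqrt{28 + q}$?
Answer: $i \sqrt{101} \approx 10.05 i$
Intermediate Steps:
$\left(c - 28\right)^{2} + k{\left(-129 \right)} = \left(28 - 28\right)^{2} + \sqrt{28 - 129} = 0^{2} + \sqrt{-101} = 0 + i \sqrt{101} = i \sqrt{101}$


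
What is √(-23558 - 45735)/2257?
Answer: I*√69293/2257 ≈ 0.11663*I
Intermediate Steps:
√(-23558 - 45735)/2257 = √(-69293)*(1/2257) = (I*√69293)*(1/2257) = I*√69293/2257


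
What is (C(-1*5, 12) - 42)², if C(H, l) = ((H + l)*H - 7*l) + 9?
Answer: 23104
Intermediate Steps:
C(H, l) = 9 - 7*l + H*(H + l) (C(H, l) = (H*(H + l) - 7*l) + 9 = (-7*l + H*(H + l)) + 9 = 9 - 7*l + H*(H + l))
(C(-1*5, 12) - 42)² = ((9 + (-1*5)² - 7*12 - 1*5*12) - 42)² = ((9 + (-5)² - 84 - 5*12) - 42)² = ((9 + 25 - 84 - 60) - 42)² = (-110 - 42)² = (-152)² = 23104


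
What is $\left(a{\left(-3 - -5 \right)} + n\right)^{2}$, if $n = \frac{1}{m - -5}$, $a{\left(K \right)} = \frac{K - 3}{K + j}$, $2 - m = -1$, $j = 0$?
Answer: $\frac{9}{64} \approx 0.14063$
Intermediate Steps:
$m = 3$ ($m = 2 - -1 = 2 + 1 = 3$)
$a{\left(K \right)} = \frac{-3 + K}{K}$ ($a{\left(K \right)} = \frac{K - 3}{K + 0} = \frac{-3 + K}{K}$)
$n = \frac{1}{8}$ ($n = \frac{1}{3 - -5} = \frac{1}{3 + 5} = \frac{1}{8} \approx 0.125$)
$\left(a{\left(-3 - -5 \right)} + n\right)^{2} = \left(\frac{-3 - -2}{-3 - -5} + \frac{1}{8}\right)^{2} = \left(\frac{-3 + \left(-3 + 5\right)}{-3 + 5} + \frac{1}{8}\right)^{2} = \left(\frac{-3 + 2}{2} + \frac{1}{8}\right)^{2} = \left(\frac{1}{2} \left(-1\right) + \frac{1}{8}\right)^{2} = \left(- \frac{1}{2} + \frac{1}{8}\right)^{2} = \left(- \frac{3}{8}\right)^{2} = \frac{9}{64}$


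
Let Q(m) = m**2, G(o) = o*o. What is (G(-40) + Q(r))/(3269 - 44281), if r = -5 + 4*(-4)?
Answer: -2041/41012 ≈ -0.049766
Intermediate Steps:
r = -21 (r = -5 - 16 = -21)
G(o) = o**2
(G(-40) + Q(r))/(3269 - 44281) = ((-40)**2 + (-21)**2)/(3269 - 44281) = (1600 + 441)/(-41012) = 2041*(-1/41012) = -2041/41012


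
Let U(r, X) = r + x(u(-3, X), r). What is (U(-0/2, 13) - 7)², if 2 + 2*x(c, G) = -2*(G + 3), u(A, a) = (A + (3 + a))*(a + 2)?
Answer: 121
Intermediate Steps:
u(A, a) = (2 + a)*(3 + A + a) (u(A, a) = (3 + A + a)*(2 + a) = (2 + a)*(3 + A + a))
x(c, G) = -4 - G (x(c, G) = -1 + (-2*(G + 3))/2 = -1 + (-2*(3 + G))/2 = -1 + (-6 - 2*G)/2 = -1 + (-3 - G) = -4 - G)
U(r, X) = -4 (U(r, X) = r + (-4 - r) = -4)
(U(-0/2, 13) - 7)² = (-4 - 7)² = (-11)² = 121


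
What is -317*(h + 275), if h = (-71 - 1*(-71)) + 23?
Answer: -94466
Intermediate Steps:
h = 23 (h = (-71 + 71) + 23 = 0 + 23 = 23)
-317*(h + 275) = -317*(23 + 275) = -317*298 = -94466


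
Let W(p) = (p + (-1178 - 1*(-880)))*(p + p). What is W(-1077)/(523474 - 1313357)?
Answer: -2961750/789883 ≈ -3.7496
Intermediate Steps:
W(p) = 2*p*(-298 + p) (W(p) = (p + (-1178 + 880))*(2*p) = (p - 298)*(2*p) = (-298 + p)*(2*p) = 2*p*(-298 + p))
W(-1077)/(523474 - 1313357) = (2*(-1077)*(-298 - 1077))/(523474 - 1313357) = (2*(-1077)*(-1375))/(-789883) = 2961750*(-1/789883) = -2961750/789883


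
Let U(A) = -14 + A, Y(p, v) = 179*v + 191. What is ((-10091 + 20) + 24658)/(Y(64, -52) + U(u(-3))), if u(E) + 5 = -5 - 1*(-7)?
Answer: -14587/9134 ≈ -1.5970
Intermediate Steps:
u(E) = -3 (u(E) = -5 + (-5 - 1*(-7)) = -5 + (-5 + 7) = -5 + 2 = -3)
Y(p, v) = 191 + 179*v
((-10091 + 20) + 24658)/(Y(64, -52) + U(u(-3))) = ((-10091 + 20) + 24658)/((191 + 179*(-52)) + (-14 - 3)) = (-10071 + 24658)/((191 - 9308) - 17) = 14587/(-9117 - 17) = 14587/(-9134) = 14587*(-1/9134) = -14587/9134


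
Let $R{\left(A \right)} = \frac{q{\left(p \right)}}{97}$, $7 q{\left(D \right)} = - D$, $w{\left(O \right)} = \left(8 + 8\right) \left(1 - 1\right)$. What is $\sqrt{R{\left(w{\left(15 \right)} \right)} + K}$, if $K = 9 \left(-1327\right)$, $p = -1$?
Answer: $\frac{52 i \sqrt{2036321}}{679} \approx 109.28 i$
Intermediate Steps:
$w{\left(O \right)} = 0$ ($w{\left(O \right)} = 16 \cdot 0 = 0$)
$q{\left(D \right)} = - \frac{D}{7}$ ($q{\left(D \right)} = \frac{\left(-1\right) D}{7} = - \frac{D}{7}$)
$R{\left(A \right)} = \frac{1}{679}$ ($R{\left(A \right)} = \frac{\left(- \frac{1}{7}\right) \left(-1\right)}{97} = \frac{1}{7} \cdot \frac{1}{97} = \frac{1}{679}$)
$K = -11943$
$\sqrt{R{\left(w{\left(15 \right)} \right)} + K} = \sqrt{\frac{1}{679} - 11943} = \sqrt{- \frac{8109296}{679}} = \frac{52 i \sqrt{2036321}}{679}$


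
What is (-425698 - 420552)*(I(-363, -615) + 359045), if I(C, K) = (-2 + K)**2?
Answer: -625999897500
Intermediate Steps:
(-425698 - 420552)*(I(-363, -615) + 359045) = (-425698 - 420552)*((-2 - 615)**2 + 359045) = -846250*((-617)**2 + 359045) = -846250*(380689 + 359045) = -846250*739734 = -625999897500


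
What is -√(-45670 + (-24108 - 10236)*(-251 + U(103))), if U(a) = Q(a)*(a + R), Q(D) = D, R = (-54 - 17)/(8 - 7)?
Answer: -5*I*√4184926 ≈ -10229.0*I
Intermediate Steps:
R = -71 (R = -71/1 = -71*1 = -71)
U(a) = a*(-71 + a) (U(a) = a*(a - 71) = a*(-71 + a))
-√(-45670 + (-24108 - 10236)*(-251 + U(103))) = -√(-45670 + (-24108 - 10236)*(-251 + 103*(-71 + 103))) = -√(-45670 - 34344*(-251 + 103*32)) = -√(-45670 - 34344*(-251 + 3296)) = -√(-45670 - 34344*3045) = -√(-45670 - 104577480) = -√(-104623150) = -5*I*√4184926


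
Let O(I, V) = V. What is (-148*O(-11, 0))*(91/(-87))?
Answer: 0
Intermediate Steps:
(-148*O(-11, 0))*(91/(-87)) = (-148*0)*(91/(-87)) = 0*(91*(-1/87)) = 0*(-91/87) = 0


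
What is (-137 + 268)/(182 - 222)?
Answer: -131/40 ≈ -3.2750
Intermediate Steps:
(-137 + 268)/(182 - 222) = 131/(-40) = 131*(-1/40) = -131/40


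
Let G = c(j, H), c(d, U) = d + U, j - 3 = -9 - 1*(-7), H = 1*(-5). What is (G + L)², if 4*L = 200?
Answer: 2116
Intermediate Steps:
L = 50 (L = (¼)*200 = 50)
H = -5
j = 1 (j = 3 + (-9 - 1*(-7)) = 3 + (-9 + 7) = 3 - 2 = 1)
c(d, U) = U + d
G = -4 (G = -5 + 1 = -4)
(G + L)² = (-4 + 50)² = 46² = 2116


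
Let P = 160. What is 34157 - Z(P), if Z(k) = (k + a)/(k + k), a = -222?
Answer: 5465151/160 ≈ 34157.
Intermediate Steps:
Z(k) = (-222 + k)/(2*k) (Z(k) = (k - 222)/(k + k) = (-222 + k)/((2*k)) = (-222 + k)*(1/(2*k)) = (-222 + k)/(2*k))
34157 - Z(P) = 34157 - (-222 + 160)/(2*160) = 34157 - (-62)/(2*160) = 34157 - 1*(-31/160) = 34157 + 31/160 = 5465151/160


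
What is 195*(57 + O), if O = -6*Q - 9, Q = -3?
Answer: 12870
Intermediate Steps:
O = 9 (O = -6*(-3) - 9 = 18 - 9 = 9)
195*(57 + O) = 195*(57 + 9) = 195*66 = 12870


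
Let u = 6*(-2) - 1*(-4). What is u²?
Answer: 64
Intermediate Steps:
u = -8 (u = -12 + 4 = -8)
u² = (-8)² = 64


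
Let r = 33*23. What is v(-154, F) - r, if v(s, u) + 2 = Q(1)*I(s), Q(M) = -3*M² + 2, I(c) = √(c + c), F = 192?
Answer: -761 - 2*I*√77 ≈ -761.0 - 17.55*I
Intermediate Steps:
I(c) = √2*√c (I(c) = √(2*c) = √2*√c)
Q(M) = 2 - 3*M²
v(s, u) = -2 - √2*√s (v(s, u) = -2 + (2 - 3*1²)*(√2*√s) = -2 + (2 - 3*1)*(√2*√s) = -2 + (2 - 3)*(√2*√s) = -2 - √2*√s)
r = 759
v(-154, F) - r = (-2 - √2*√(-154)) - 1*759 = (-2 - √2*I*√154) - 759 = (-2 - 2*I*√77) - 759 = -761 - 2*I*√77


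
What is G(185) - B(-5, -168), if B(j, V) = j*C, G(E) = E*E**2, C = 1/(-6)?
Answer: 37989745/6 ≈ 6.3316e+6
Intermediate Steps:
C = -1/6 ≈ -0.16667
G(E) = E**3
B(j, V) = -j/6 (B(j, V) = j*(-1/6) = -j/6)
G(185) - B(-5, -168) = 185**3 - (-1)*(-5)/6 = 6331625 - 1*5/6 = 6331625 - 5/6 = 37989745/6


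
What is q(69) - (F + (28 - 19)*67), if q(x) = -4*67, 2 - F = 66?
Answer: -807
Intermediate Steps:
F = -64 (F = 2 - 1*66 = 2 - 66 = -64)
q(x) = -268
q(69) - (F + (28 - 19)*67) = -268 - (-64 + (28 - 19)*67) = -268 - (-64 + 9*67) = -268 - (-64 + 603) = -268 - 1*539 = -268 - 539 = -807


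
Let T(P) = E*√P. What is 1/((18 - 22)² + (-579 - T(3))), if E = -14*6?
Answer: -563/295801 - 84*√3/295801 ≈ -0.0023952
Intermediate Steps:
E = -84
T(P) = -84*√P
1/((18 - 22)² + (-579 - T(3))) = 1/((18 - 22)² + (-579 - (-84)*√3)) = 1/((-4)² + (-579 + 84*√3)) = 1/(16 + (-579 + 84*√3)) = 1/(-563 + 84*√3)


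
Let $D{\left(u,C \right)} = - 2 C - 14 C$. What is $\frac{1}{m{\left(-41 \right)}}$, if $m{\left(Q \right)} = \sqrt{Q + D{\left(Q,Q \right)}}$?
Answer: $\frac{\sqrt{615}}{615} \approx 0.040324$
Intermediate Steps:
$D{\left(u,C \right)} = - 16 C$
$m{\left(Q \right)} = \sqrt{15} \sqrt{- Q}$ ($m{\left(Q \right)} = \sqrt{Q - 16 Q} = \sqrt{- 15 Q} = \sqrt{15} \sqrt{- Q}$)
$\frac{1}{m{\left(-41 \right)}} = \frac{1}{\sqrt{15} \sqrt{\left(-1\right) \left(-41\right)}} = \frac{1}{\sqrt{15} \sqrt{41}} = \frac{1}{\sqrt{615}} = \frac{\sqrt{615}}{615}$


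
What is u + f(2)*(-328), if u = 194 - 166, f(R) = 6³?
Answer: -70820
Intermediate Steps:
f(R) = 216
u = 28
u + f(2)*(-328) = 28 + 216*(-328) = 28 - 70848 = -70820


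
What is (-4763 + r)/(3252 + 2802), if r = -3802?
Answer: -2855/2018 ≈ -1.4148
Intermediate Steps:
(-4763 + r)/(3252 + 2802) = (-4763 - 3802)/(3252 + 2802) = -8565/6054 = -8565*1/6054 = -2855/2018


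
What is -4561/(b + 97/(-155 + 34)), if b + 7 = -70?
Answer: 551881/9414 ≈ 58.623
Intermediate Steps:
b = -77 (b = -7 - 70 = -77)
-4561/(b + 97/(-155 + 34)) = -4561/(-77 + 97/(-155 + 34)) = -4561/(-77 + 97/(-121)) = -4561/(-77 - 1/121*97) = -4561/(-77 - 97/121) = -4561/(-9414/121) = -4561*(-121/9414) = 551881/9414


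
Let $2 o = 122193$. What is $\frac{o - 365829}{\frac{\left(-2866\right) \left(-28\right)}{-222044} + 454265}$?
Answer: $- \frac{11277337205}{16811122902} \approx -0.67083$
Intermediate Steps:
$o = \frac{122193}{2}$ ($o = \frac{1}{2} \cdot 122193 = \frac{122193}{2} \approx 61097.0$)
$\frac{o - 365829}{\frac{\left(-2866\right) \left(-28\right)}{-222044} + 454265} = \frac{\frac{122193}{2} - 365829}{\frac{\left(-2866\right) \left(-28\right)}{-222044} + 454265} = - \frac{609465}{2 \left(80248 \left(- \frac{1}{222044}\right) + 454265\right)} = - \frac{609465}{2 \left(- \frac{20062}{55511} + 454265\right)} = - \frac{609465}{2 \cdot \frac{25216684353}{55511}} = \left(- \frac{609465}{2}\right) \frac{55511}{25216684353} = - \frac{11277337205}{16811122902}$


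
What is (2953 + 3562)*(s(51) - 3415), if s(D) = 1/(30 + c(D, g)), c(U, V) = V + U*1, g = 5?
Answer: -1913383835/86 ≈ -2.2249e+7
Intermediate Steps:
c(U, V) = U + V (c(U, V) = V + U = U + V)
s(D) = 1/(35 + D) (s(D) = 1/(30 + (D + 5)) = 1/(30 + (5 + D)) = 1/(35 + D))
(2953 + 3562)*(s(51) - 3415) = (2953 + 3562)*(1/(35 + 51) - 3415) = 6515*(1/86 - 3415) = 6515*(-293689/86) = -1913383835/86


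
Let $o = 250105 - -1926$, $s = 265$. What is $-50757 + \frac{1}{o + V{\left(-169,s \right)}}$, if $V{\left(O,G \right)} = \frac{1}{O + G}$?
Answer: $- \frac{1228064447493}{24194977} \approx -50757.0$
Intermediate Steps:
$V{\left(O,G \right)} = \frac{1}{G + O}$
$o = 252031$ ($o = 250105 + 1926 = 252031$)
$-50757 + \frac{1}{o + V{\left(-169,s \right)}} = -50757 + \frac{1}{252031 + \frac{1}{265 - 169}} = -50757 + \frac{1}{252031 + \frac{1}{96}} = -50757 + \frac{1}{\frac{24194977}{96}} = -50757 + \frac{96}{24194977} = - \frac{1228064447493}{24194977}$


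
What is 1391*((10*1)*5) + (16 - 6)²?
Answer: 69650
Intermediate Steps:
1391*((10*1)*5) + (16 - 6)² = 1391*(10*5) + 10² = 1391*50 + 100 = 69550 + 100 = 69650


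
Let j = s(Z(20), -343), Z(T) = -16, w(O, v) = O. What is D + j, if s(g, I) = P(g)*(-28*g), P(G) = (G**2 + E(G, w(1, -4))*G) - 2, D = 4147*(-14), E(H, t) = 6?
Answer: 12726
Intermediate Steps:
D = -58058
P(G) = -2 + G**2 + 6*G (P(G) = (G**2 + 6*G) - 2 = -2 + G**2 + 6*G)
s(g, I) = -28*g*(-2 + g**2 + 6*g) (s(g, I) = (-2 + g**2 + 6*g)*(-28*g) = -28*g*(-2 + g**2 + 6*g))
j = 70784 (j = 28*(-16)*(2 - 1*(-16)**2 - 6*(-16)) = 28*(-16)*(2 - 1*256 + 96) = 28*(-16)*(2 - 256 + 96) = 28*(-16)*(-158) = 70784)
D + j = -58058 + 70784 = 12726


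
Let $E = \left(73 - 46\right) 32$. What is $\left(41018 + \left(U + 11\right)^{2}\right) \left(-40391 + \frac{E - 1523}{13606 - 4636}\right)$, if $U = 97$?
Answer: $- \frac{9543553157789}{4485} \approx -2.1279 \cdot 10^{9}$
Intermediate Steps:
$E = 864$ ($E = 27 \cdot 32 = 864$)
$\left(41018 + \left(U + 11\right)^{2}\right) \left(-40391 + \frac{E - 1523}{13606 - 4636}\right) = \left(41018 + \left(97 + 11\right)^{2}\right) \left(-40391 + \frac{864 - 1523}{13606 - 4636}\right) = \left(41018 + 108^{2}\right) \left(-40391 - \frac{659}{8970}\right) = \left(41018 + 11664\right) \left(-40391 - \frac{659}{8970}\right) = 52682 \left(-40391 - \frac{659}{8970}\right) = 52682 \left(- \frac{362307929}{8970}\right) = - \frac{9543553157789}{4485}$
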